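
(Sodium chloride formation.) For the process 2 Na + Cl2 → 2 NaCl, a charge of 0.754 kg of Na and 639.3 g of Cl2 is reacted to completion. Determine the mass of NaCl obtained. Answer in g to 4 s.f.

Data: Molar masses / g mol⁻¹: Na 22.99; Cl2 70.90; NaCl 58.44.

n(Na) = 0.7540×1000 / 22.99 = 32.80 mol
n(Cl2) = 639.3 / 70.90 = 9.017 mol
n/ν for Na = 32.80/2 = 16.40
n/ν for Cl2 = 9.017/1 = 9.017
Smallest n/ν is Cl2 → limiting reagent.
n(NaCl) = (2/1) × 9.017 = 18.03 mol
mass = 18.03 × 58.44 = 1054 g

1054 g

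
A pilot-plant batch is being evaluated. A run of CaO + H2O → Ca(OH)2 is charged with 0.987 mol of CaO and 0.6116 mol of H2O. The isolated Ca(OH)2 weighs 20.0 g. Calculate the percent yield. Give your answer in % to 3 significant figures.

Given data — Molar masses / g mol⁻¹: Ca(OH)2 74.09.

n(CaO) = 0.9870 mol
n(H2O) = 0.6116 mol
n/ν → CaO: 0.9870, H2O: 0.6116; H2O is limiting.
theoretical n(Ca(OH)2) = (1/1) × 0.6116 = 0.6116 mol → 45.31 g
% yield = 20.0 / 45.31 × 100 = 44.14 %

44.1 %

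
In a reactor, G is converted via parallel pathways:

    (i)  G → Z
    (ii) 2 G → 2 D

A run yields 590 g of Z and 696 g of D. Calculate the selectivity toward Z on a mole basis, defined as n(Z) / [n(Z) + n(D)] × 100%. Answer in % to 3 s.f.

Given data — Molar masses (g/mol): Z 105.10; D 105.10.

45.9 %

n(Z) = 590 / 105.10 = 5.614 mol
n(D) = 696 / 105.10 = 6.622 mol
selectivity = 5.614/(5.614+6.622) × 100 = 45.88 %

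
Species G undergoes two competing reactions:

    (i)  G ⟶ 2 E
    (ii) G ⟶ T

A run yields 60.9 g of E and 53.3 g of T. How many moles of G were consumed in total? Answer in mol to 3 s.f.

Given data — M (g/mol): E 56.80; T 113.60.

n(E) = 60.9 / 56.80 = 1.072 mol
n(T) = 53.3 / 113.60 = 0.4692 mol
n(G) via (i) = (1/2)×1.072 = 0.5360 mol
n(G) via (ii) = (1/1)×0.4692 = 0.4692 mol
total n(G) = 0.5360 + 0.4692 = 1.005 mol

1.01 mol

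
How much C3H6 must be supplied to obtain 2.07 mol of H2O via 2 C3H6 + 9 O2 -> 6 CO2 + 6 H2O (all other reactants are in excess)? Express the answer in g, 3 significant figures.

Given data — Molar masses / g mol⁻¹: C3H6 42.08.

n(H2O) = 2.070 mol
n(C3H6) = (2/6) × 2.070 = 0.6900 mol
mass = 0.6900 × 42.08 = 29.04 g

29.0 g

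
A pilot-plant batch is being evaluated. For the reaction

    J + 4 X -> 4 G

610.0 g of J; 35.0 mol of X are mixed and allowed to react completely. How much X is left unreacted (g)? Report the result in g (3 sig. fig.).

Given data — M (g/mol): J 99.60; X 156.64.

1650 g

n(J) = 610.0 / 99.60 = 6.124 mol
n(X) = 35.00 mol
n/ν for J = 6.124/1 = 6.124
n/ν for X = 35.00/4 = 8.750
Smallest n/ν is J → limiting reagent.
X consumed = (4/1) × 6.124 = 24.50 mol
X remaining = 35.00 − 24.50 = 10.50 mol
mass = 10.50 × 156.64 = 1645 g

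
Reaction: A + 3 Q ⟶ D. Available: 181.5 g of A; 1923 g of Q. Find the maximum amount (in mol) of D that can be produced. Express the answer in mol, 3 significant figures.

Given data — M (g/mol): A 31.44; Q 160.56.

n(A) = 181.5 / 31.44 = 5.773 mol
n(Q) = 1923 / 160.56 = 11.98 mol
n/ν → A: 5.773, Q: 3.993; Q is limiting.
n(D) = (1/3) × 11.98 = 3.993 mol

3.99 mol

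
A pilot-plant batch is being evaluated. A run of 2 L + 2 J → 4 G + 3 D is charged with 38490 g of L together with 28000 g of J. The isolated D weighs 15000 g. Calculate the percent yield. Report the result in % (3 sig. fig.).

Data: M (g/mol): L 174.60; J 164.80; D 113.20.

n(L) = 38490 / 174.60 = 220.4 mol
n(J) = 28000 / 164.80 = 169.9 mol
n/ν → L: 110.2, J: 84.95; J is limiting.
theoretical n(D) = (3/2) × 169.9 = 254.9 mol → 28850 g
% yield = 15000 / 28850 × 100 = 51.99 %

52.0 %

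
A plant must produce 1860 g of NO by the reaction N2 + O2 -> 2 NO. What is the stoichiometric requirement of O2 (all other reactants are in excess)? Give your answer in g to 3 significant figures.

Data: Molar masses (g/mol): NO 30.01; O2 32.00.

992 g

n(NO) = 1860 / 30.01 = 61.98 mol
n(O2) = (1/2) × 61.98 = 30.99 mol
mass = 30.99 × 32.00 = 991.7 g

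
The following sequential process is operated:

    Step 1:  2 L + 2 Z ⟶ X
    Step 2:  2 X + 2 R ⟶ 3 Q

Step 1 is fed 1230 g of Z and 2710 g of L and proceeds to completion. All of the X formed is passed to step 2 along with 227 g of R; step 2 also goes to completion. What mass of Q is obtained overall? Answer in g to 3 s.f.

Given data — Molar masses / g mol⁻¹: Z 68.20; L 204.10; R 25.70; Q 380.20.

Step 1:
n(Z) = 1230 / 68.20 = 18.04 mol
n(L) = 2710 / 204.10 = 13.28 mol
n/ν → Z: 9.020, L: 6.640; L is limiting.
n(X) produced = (1/2) × 13.28 = 6.640 mol
Step 2:
n(X) available = 6.640 mol
n(R) = 227.0 / 25.70 = 8.833 mol
n/ν → X: 3.320, R: 4.417; X is limiting.
n(Q) = (3/2) × 6.640 = 9.960 mol
mass = 9.960 × 380.20 = 3787 g

3790 g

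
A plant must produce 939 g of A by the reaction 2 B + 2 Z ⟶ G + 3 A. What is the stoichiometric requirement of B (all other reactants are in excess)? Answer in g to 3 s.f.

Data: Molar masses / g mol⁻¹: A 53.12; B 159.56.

1880 g

n(A) = 939 / 53.12 = 17.68 mol
n(B) = (2/3) × 17.68 = 11.79 mol
mass = 11.79 × 159.56 = 1881 g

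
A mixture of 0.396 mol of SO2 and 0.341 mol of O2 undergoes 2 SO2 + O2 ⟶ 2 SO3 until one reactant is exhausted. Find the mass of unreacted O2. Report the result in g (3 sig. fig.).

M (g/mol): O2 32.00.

4.58 g

n(SO2) = 0.3960 mol
n(O2) = 0.3410 mol
n/ν for SO2 = 0.3960/2 = 0.1980
n/ν for O2 = 0.3410/1 = 0.3410
Smallest n/ν is SO2 → limiting reagent.
O2 consumed = (1/2) × 0.3960 = 0.1980 mol
O2 remaining = 0.3410 − 0.1980 = 0.1430 mol
mass = 0.1430 × 32.00 = 4.576 g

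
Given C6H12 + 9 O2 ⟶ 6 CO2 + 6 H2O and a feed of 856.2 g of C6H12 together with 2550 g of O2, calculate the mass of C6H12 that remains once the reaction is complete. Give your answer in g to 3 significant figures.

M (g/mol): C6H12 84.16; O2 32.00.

n(C6H12) = 856.2 / 84.16 = 10.17 mol
n(O2) = 2550 / 32.00 = 79.69 mol
n/ν → C6H12: 10.17, O2: 8.854; O2 is limiting.
C6H12 consumed = (1/9) × 79.69 = 8.854 mol
C6H12 remaining = 10.17 − 8.854 = 1.316 mol
mass = 1.316 × 84.16 = 110.8 g

111 g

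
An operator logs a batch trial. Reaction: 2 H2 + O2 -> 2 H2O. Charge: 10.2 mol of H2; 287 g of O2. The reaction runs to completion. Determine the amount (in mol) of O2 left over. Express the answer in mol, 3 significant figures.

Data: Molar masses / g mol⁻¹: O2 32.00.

n(H2) = 10.20 mol
n(O2) = 287.0 / 32.00 = 8.969 mol
n/ν for H2 = 10.20/2 = 5.100
n/ν for O2 = 8.969/1 = 8.969
Smallest n/ν is H2 → limiting reagent.
O2 consumed = (1/2) × 10.20 = 5.100 mol
O2 remaining = 8.969 − 5.100 = 3.869 mol

3.87 mol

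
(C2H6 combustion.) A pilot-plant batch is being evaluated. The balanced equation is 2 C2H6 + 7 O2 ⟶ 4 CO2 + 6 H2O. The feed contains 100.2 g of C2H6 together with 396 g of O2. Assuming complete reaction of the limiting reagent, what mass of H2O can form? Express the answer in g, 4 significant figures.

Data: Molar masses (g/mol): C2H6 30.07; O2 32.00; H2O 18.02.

n(C2H6) = 100.2 / 30.07 = 3.332 mol
n(O2) = 396.0 / 32.00 = 12.38 mol
n/ν for C2H6 = 3.332/2 = 1.666
n/ν for O2 = 12.38/7 = 1.769
Smallest n/ν is C2H6 → limiting reagent.
n(H2O) = (6/2) × 3.332 = 9.996 mol
mass = 9.996 × 18.02 = 180.1 g

180.1 g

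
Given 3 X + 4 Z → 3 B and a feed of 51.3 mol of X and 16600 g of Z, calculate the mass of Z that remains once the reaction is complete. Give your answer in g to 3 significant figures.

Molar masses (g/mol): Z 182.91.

4090 g

n(X) = 51.30 mol
n(Z) = 16600 / 182.91 = 90.76 mol
n/ν for X = 51.30/3 = 17.10
n/ν for Z = 90.76/4 = 22.69
Smallest n/ν is X → limiting reagent.
Z consumed = (4/3) × 51.30 = 68.40 mol
Z remaining = 90.76 − 68.40 = 22.36 mol
mass = 22.36 × 182.91 = 4090 g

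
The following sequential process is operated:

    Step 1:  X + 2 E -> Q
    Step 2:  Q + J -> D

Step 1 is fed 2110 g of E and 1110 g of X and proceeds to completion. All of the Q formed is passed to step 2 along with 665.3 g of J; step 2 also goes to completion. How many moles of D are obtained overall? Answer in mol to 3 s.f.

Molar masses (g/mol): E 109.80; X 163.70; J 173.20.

3.84 mol

Step 1:
n(E) = 2110 / 109.80 = 19.22 mol
n(X) = 1110 / 163.70 = 6.781 mol
n/ν for E = 19.22/2 = 9.610
n/ν for X = 6.781/1 = 6.781
Smallest n/ν is X → limiting reagent.
n(Q) produced = (1/1) × 6.781 = 6.781 mol
Step 2:
n(Q) available = 6.781 mol
n(J) = 665.3 / 173.20 = 3.841 mol
n/ν for Q = 6.781/1 = 6.781
n/ν for J = 3.841/1 = 3.841
Smallest n/ν is J → limiting reagent.
n(D) = (1/1) × 3.841 = 3.841 mol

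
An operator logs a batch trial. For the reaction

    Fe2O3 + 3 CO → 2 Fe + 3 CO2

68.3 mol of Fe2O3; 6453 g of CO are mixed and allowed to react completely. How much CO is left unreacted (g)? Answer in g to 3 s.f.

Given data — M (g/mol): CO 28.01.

n(Fe2O3) = 68.30 mol
n(CO) = 6453 / 28.01 = 230.4 mol
n/ν for Fe2O3 = 68.30/1 = 68.30
n/ν for CO = 230.4/3 = 76.80
Smallest n/ν is Fe2O3 → limiting reagent.
CO consumed = (3/1) × 68.30 = 204.9 mol
CO remaining = 230.4 − 204.9 = 25.50 mol
mass = 25.50 × 28.01 = 714.3 g

714 g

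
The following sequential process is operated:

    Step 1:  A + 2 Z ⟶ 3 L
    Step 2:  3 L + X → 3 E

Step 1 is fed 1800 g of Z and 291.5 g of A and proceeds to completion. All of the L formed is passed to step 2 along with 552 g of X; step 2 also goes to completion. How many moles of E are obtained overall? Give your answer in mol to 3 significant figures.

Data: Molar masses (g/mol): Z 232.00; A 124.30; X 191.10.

7.04 mol

Step 1:
n(Z) = 1800 / 232.00 = 7.759 mol
n(A) = 291.5 / 124.30 = 2.345 mol
n/ν for Z = 7.759/2 = 3.880
n/ν for A = 2.345/1 = 2.345
Smallest n/ν is A → limiting reagent.
n(L) produced = (3/1) × 2.345 = 7.035 mol
Step 2:
n(L) available = 7.035 mol
n(X) = 552.0 / 191.10 = 2.889 mol
n/ν for L = 7.035/3 = 2.345
n/ν for X = 2.889/1 = 2.889
Smallest n/ν is L → limiting reagent.
n(E) = (3/3) × 7.035 = 7.035 mol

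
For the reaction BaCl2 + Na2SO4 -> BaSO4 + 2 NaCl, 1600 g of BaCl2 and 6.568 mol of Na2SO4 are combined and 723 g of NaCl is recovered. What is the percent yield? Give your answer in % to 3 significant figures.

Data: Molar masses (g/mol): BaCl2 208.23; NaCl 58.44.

94.2 %

n(BaCl2) = 1600 / 208.23 = 7.684 mol
n(Na2SO4) = 6.568 mol
n/ν → BaCl2: 7.684, Na2SO4: 6.568; Na2SO4 is limiting.
theoretical n(NaCl) = (2/1) × 6.568 = 13.14 mol → 767.9 g
% yield = 723 / 767.9 × 100 = 94.15 %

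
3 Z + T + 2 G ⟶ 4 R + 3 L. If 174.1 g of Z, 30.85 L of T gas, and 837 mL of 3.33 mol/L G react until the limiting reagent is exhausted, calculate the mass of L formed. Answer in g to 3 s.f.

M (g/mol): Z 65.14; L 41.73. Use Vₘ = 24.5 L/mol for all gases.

n(Z) = 174.1 / 65.14 = 2.673 mol
n(T) = 30.85 / 24.5 = 1.259 mol
n(G) = 3.33 × 837.0/1000 = 2.787 mol
n/ν for Z = 2.673/3 = 0.8910
n/ν for T = 1.259/1 = 1.259
n/ν for G = 2.787/2 = 1.394
Smallest n/ν is Z → limiting reagent.
n(L) = (3/3) × 2.673 = 2.673 mol
mass = 2.673 × 41.73 = 111.5 g

112 g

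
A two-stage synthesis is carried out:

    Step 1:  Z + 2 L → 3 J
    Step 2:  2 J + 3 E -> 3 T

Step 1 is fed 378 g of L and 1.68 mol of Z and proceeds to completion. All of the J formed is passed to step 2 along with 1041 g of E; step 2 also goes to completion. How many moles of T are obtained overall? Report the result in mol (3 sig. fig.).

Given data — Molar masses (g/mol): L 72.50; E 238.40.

Step 1:
n(L) = 378.0 / 72.50 = 5.214 mol
n(Z) = 1.680 mol
n/ν for L = 5.214/2 = 2.607
n/ν for Z = 1.680/1 = 1.680
Smallest n/ν is Z → limiting reagent.
n(J) produced = (3/1) × 1.680 = 5.040 mol
Step 2:
n(J) available = 5.040 mol
n(E) = 1041 / 238.40 = 4.367 mol
n/ν for J = 5.040/2 = 2.520
n/ν for E = 4.367/3 = 1.456
Smallest n/ν is E → limiting reagent.
n(T) = (3/3) × 4.367 = 4.367 mol

4.37 mol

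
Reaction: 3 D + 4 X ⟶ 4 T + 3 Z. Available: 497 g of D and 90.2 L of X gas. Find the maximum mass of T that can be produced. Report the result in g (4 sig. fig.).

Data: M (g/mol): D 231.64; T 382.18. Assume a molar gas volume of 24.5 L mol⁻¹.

1093 g

n(D) = 497.0 / 231.64 = 2.146 mol
n(X) = 90.20 / 24.5 = 3.682 mol
n/ν for D = 2.146/3 = 0.7153
n/ν for X = 3.682/4 = 0.9205
Smallest n/ν is D → limiting reagent.
n(T) = (4/3) × 2.146 = 2.861 mol
mass = 2.861 × 382.18 = 1093 g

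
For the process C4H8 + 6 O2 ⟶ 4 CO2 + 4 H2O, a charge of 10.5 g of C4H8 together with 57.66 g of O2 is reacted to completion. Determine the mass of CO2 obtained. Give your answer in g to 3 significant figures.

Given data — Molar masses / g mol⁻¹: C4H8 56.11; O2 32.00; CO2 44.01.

32.9 g

n(C4H8) = 10.50 / 56.11 = 0.1871 mol
n(O2) = 57.66 / 32.00 = 1.802 mol
n/ν for C4H8 = 0.1871/1 = 0.1871
n/ν for O2 = 1.802/6 = 0.3003
Smallest n/ν is C4H8 → limiting reagent.
n(CO2) = (4/1) × 0.1871 = 0.7484 mol
mass = 0.7484 × 44.01 = 32.94 g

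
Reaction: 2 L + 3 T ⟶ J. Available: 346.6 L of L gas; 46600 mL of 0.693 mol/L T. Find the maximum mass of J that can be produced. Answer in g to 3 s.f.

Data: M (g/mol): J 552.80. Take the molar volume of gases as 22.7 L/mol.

4220 g

n(L) = 346.6 / 22.7 = 15.27 mol
n(T) = 0.693 × 46600/1000 = 32.29 mol
n/ν for L = 15.27/2 = 7.635
n/ν for T = 32.29/3 = 10.76
Smallest n/ν is L → limiting reagent.
n(J) = (1/2) × 15.27 = 7.635 mol
mass = 7.635 × 552.80 = 4221 g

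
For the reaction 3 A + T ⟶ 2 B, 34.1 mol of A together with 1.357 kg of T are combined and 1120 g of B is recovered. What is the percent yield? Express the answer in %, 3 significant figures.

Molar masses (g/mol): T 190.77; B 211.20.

37.3 %

n(A) = 34.10 mol
n(T) = 1.357×1000 / 190.77 = 7.113 mol
n/ν for A = 34.10/3 = 11.37
n/ν for T = 7.113/1 = 7.113
Smallest n/ν is T → limiting reagent.
theoretical n(B) = (2/1) × 7.113 = 14.23 mol → 3005 g
% yield = 1120 / 3005 × 100 = 37.27 %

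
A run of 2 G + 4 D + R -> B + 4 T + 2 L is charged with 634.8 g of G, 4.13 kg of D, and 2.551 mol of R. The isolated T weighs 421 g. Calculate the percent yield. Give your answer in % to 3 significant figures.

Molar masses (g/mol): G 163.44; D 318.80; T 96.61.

n(G) = 634.8 / 163.44 = 3.884 mol
n(D) = 4.130×1000 / 318.80 = 12.95 mol
n(R) = 2.551 mol
n/ν for G = 3.884/2 = 1.942
n/ν for D = 12.95/4 = 3.238
n/ν for R = 2.551/1 = 2.551
Smallest n/ν is G → limiting reagent.
theoretical n(T) = (4/2) × 3.884 = 7.768 mol → 750.5 g
% yield = 421 / 750.5 × 100 = 56.10 %

56.1 %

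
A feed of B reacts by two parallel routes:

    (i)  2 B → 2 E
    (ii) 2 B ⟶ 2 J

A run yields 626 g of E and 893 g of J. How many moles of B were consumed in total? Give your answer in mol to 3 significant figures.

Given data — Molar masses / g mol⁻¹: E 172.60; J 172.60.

n(E) = 626 / 172.60 = 3.627 mol
n(J) = 893 / 172.60 = 5.174 mol
n(B) via (i) = (2/2)×3.627 = 3.627 mol
n(B) via (ii) = (2/2)×5.174 = 5.174 mol
total n(B) = 3.627 + 5.174 = 8.801 mol

8.80 mol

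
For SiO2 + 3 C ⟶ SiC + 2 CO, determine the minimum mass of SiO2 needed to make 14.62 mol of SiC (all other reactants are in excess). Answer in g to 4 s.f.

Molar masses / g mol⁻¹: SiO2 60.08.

n(SiC) = 14.62 mol
n(SiO2) = (1/1) × 14.62 = 14.62 mol
mass = 14.62 × 60.08 = 878.4 g

878.4 g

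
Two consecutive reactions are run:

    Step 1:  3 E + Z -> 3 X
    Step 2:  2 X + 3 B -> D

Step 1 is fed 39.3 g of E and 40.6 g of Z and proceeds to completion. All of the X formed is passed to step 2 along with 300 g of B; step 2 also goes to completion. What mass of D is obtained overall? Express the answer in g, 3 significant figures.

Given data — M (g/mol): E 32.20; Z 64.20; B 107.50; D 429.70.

Step 1:
n(E) = 39.30 / 32.20 = 1.220 mol
n(Z) = 40.60 / 64.20 = 0.6324 mol
n/ν for E = 1.220/3 = 0.4067
n/ν for Z = 0.6324/1 = 0.6324
Smallest n/ν is E → limiting reagent.
n(X) produced = (3/3) × 1.220 = 1.220 mol
Step 2:
n(X) available = 1.220 mol
n(B) = 300.0 / 107.50 = 2.791 mol
n/ν for X = 1.220/2 = 0.6100
n/ν for B = 2.791/3 = 0.9303
Smallest n/ν is X → limiting reagent.
n(D) = (1/2) × 1.220 = 0.6100 mol
mass = 0.6100 × 429.70 = 262.1 g

262 g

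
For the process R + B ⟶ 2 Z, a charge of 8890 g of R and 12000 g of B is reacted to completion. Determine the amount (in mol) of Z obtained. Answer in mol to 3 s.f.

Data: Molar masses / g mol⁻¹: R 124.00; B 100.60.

143 mol

n(R) = 8890 / 124.00 = 71.69 mol
n(B) = 12000 / 100.60 = 119.3 mol
n/ν for R = 71.69/1 = 71.69
n/ν for B = 119.3/1 = 119.3
Smallest n/ν is R → limiting reagent.
n(Z) = (2/1) × 71.69 = 143.4 mol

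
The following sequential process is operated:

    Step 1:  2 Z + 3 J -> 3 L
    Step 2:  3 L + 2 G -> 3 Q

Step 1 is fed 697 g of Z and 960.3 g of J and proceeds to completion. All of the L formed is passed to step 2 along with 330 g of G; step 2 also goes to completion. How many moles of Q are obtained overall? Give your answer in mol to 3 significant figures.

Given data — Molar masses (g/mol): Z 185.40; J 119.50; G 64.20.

5.64 mol

Step 1:
n(Z) = 697.0 / 185.40 = 3.759 mol
n(J) = 960.3 / 119.50 = 8.036 mol
n/ν for Z = 3.759/2 = 1.880
n/ν for J = 8.036/3 = 2.679
Smallest n/ν is Z → limiting reagent.
n(L) produced = (3/2) × 3.759 = 5.639 mol
Step 2:
n(L) available = 5.639 mol
n(G) = 330.0 / 64.20 = 5.140 mol
n/ν for L = 5.639/3 = 1.880
n/ν for G = 5.140/2 = 2.570
Smallest n/ν is L → limiting reagent.
n(Q) = (3/3) × 5.639 = 5.639 mol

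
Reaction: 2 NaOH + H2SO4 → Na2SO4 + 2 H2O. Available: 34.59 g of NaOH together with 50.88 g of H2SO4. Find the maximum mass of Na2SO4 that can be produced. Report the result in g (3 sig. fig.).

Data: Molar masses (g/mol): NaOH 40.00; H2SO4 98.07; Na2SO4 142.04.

n(NaOH) = 34.59 / 40.00 = 0.8648 mol
n(H2SO4) = 50.88 / 98.07 = 0.5188 mol
n/ν → NaOH: 0.4324, H2SO4: 0.5188; NaOH is limiting.
n(Na2SO4) = (1/2) × 0.8648 = 0.4324 mol
mass = 0.4324 × 142.04 = 61.42 g

61.4 g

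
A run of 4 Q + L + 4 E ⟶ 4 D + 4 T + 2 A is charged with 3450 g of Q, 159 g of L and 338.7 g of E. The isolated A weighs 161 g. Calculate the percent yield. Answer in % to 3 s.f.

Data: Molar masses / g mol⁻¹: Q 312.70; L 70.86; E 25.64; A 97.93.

n(Q) = 3450 / 312.70 = 11.03 mol
n(L) = 159.0 / 70.86 = 2.244 mol
n(E) = 338.7 / 25.64 = 13.21 mol
n/ν for Q = 11.03/4 = 2.758
n/ν for L = 2.244/1 = 2.244
n/ν for E = 13.21/4 = 3.303
Smallest n/ν is L → limiting reagent.
theoretical n(A) = (2/1) × 2.244 = 4.488 mol → 439.5 g
% yield = 161 / 439.5 × 100 = 36.63 %

36.6 %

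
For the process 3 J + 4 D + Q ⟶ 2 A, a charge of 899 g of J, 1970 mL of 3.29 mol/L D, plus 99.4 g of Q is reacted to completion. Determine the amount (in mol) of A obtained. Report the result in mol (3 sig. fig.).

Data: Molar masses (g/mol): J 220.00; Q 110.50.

1.80 mol

n(J) = 899.0 / 220.00 = 4.086 mol
n(D) = 3.29 × 1970/1000 = 6.481 mol
n(Q) = 99.40 / 110.50 = 0.8995 mol
n/ν for J = 4.086/3 = 1.362
n/ν for D = 6.481/4 = 1.620
n/ν for Q = 0.8995/1 = 0.8995
Smallest n/ν is Q → limiting reagent.
n(A) = (2/1) × 0.8995 = 1.799 mol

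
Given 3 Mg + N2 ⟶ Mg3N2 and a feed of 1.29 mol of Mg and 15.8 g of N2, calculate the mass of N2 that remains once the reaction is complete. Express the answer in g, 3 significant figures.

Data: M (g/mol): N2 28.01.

3.76 g

n(Mg) = 1.290 mol
n(N2) = 15.80 / 28.01 = 0.5641 mol
n/ν → Mg: 0.4300, N2: 0.5641; Mg is limiting.
N2 consumed = (1/3) × 1.290 = 0.4300 mol
N2 remaining = 0.5641 − 0.4300 = 0.1341 mol
mass = 0.1341 × 28.01 = 3.756 g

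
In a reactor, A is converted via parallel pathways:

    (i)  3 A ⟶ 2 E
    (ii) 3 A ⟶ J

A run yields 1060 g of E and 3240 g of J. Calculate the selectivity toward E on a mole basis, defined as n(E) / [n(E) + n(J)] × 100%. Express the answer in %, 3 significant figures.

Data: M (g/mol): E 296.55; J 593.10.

39.6 %

n(E) = 1060 / 296.55 = 3.574 mol
n(J) = 3240 / 593.10 = 5.463 mol
selectivity = 3.574/(3.574+5.463) × 100 = 39.55 %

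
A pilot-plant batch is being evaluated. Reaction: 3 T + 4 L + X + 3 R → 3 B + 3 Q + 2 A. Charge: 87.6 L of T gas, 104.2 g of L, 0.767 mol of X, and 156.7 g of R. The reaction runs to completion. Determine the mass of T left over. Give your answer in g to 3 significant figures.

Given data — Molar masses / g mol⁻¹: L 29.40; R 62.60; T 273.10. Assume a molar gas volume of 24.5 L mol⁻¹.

348 g

n(T) = 87.60 / 24.5 = 3.576 mol
n(L) = 104.2 / 29.40 = 3.544 mol
n(X) = 0.7670 mol
n(R) = 156.7 / 62.60 = 2.503 mol
n/ν for T = 3.576/3 = 1.192
n/ν for L = 3.544/4 = 0.8860
n/ν for X = 0.7670/1 = 0.7670
n/ν for R = 2.503/3 = 0.8343
Smallest n/ν is X → limiting reagent.
T consumed = (3/1) × 0.7670 = 2.301 mol
T remaining = 3.576 − 2.301 = 1.275 mol
mass = 1.275 × 273.10 = 348.2 g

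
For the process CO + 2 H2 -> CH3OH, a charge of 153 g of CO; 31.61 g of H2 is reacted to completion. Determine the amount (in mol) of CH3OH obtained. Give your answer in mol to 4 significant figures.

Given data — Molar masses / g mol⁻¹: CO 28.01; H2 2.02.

n(CO) = 153.0 / 28.01 = 5.462 mol
n(H2) = 31.61 / 2.02 = 15.65 mol
n/ν for CO = 5.462/1 = 5.462
n/ν for H2 = 15.65/2 = 7.825
Smallest n/ν is CO → limiting reagent.
n(CH3OH) = (1/1) × 5.462 = 5.462 mol

5.462 mol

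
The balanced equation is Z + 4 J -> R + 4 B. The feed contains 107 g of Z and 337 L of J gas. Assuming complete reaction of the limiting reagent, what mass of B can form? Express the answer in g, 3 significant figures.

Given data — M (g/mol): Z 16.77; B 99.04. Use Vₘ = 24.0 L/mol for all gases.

n(Z) = 107.0 / 16.77 = 6.380 mol
n(J) = 337.0 / 24.0 = 14.04 mol
n/ν for Z = 6.380/1 = 6.380
n/ν for J = 14.04/4 = 3.510
Smallest n/ν is J → limiting reagent.
n(B) = (4/4) × 14.04 = 14.04 mol
mass = 14.04 × 99.04 = 1391 g

1390 g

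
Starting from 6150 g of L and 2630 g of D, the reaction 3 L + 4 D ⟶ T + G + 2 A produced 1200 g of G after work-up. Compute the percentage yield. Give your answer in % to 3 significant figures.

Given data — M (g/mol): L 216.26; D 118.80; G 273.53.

79.3 %

n(L) = 6150 / 216.26 = 28.44 mol
n(D) = 2630 / 118.80 = 22.14 mol
n/ν for L = 28.44/3 = 9.480
n/ν for D = 22.14/4 = 5.535
Smallest n/ν is D → limiting reagent.
theoretical n(G) = (1/4) × 22.14 = 5.535 mol → 1514 g
% yield = 1200 / 1514 × 100 = 79.26 %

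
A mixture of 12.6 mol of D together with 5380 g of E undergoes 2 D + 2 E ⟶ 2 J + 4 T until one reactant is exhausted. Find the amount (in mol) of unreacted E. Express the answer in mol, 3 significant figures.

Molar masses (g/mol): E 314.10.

n(D) = 12.60 mol
n(E) = 5380 / 314.10 = 17.13 mol
n/ν → D: 6.300, E: 8.565; D is limiting.
E consumed = (2/2) × 12.60 = 12.60 mol
E remaining = 17.13 − 12.60 = 4.530 mol

4.53 mol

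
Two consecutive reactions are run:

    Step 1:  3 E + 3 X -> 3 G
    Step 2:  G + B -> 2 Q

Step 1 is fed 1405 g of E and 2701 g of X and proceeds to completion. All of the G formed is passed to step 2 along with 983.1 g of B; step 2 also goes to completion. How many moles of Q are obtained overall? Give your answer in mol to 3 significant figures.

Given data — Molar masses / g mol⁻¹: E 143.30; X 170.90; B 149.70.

13.1 mol

Step 1:
n(E) = 1405 / 143.30 = 9.805 mol
n(X) = 2701 / 170.90 = 15.80 mol
n/ν for E = 9.805/3 = 3.268
n/ν for X = 15.80/3 = 5.267
Smallest n/ν is E → limiting reagent.
n(G) produced = (3/3) × 9.805 = 9.805 mol
Step 2:
n(G) available = 9.805 mol
n(B) = 983.1 / 149.70 = 6.567 mol
n/ν for G = 9.805/1 = 9.805
n/ν for B = 6.567/1 = 6.567
Smallest n/ν is B → limiting reagent.
n(Q) = (2/1) × 6.567 = 13.13 mol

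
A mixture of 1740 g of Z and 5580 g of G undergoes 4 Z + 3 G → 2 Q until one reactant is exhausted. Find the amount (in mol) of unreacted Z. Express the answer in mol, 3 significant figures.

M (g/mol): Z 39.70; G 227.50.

n(Z) = 1740 / 39.70 = 43.83 mol
n(G) = 5580 / 227.50 = 24.53 mol
n/ν for Z = 43.83/4 = 10.96
n/ν for G = 24.53/3 = 8.177
Smallest n/ν is G → limiting reagent.
Z consumed = (4/3) × 24.53 = 32.71 mol
Z remaining = 43.83 − 32.71 = 11.12 mol

11.1 mol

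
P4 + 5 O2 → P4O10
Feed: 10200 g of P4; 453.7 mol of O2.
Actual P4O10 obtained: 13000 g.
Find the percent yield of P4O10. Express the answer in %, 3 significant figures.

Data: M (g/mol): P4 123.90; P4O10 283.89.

55.6 %

n(P4) = 10200 / 123.90 = 82.32 mol
n(O2) = 453.7 mol
n/ν for P4 = 82.32/1 = 82.32
n/ν for O2 = 453.7/5 = 90.74
Smallest n/ν is P4 → limiting reagent.
theoretical n(P4O10) = (1/1) × 82.32 = 82.32 mol → 23370 g
% yield = 13000 / 23370 × 100 = 55.63 %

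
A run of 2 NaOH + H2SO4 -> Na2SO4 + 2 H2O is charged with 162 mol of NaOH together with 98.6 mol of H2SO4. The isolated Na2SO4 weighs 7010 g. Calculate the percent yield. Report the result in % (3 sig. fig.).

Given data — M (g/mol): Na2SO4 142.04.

60.9 %

n(NaOH) = 162.0 mol
n(H2SO4) = 98.60 mol
n/ν for NaOH = 162.0/2 = 81.00
n/ν for H2SO4 = 98.60/1 = 98.60
Smallest n/ν is NaOH → limiting reagent.
theoretical n(Na2SO4) = (1/2) × 162.0 = 81.00 mol → 11510 g
% yield = 7010 / 11510 × 100 = 60.90 %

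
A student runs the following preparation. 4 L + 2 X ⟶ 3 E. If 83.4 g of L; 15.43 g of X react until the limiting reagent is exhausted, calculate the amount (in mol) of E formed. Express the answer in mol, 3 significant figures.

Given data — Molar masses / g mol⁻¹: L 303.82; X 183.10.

0.126 mol

n(L) = 83.40 / 303.82 = 0.2745 mol
n(X) = 15.43 / 183.10 = 0.08427 mol
n/ν for L = 0.2745/4 = 0.06863
n/ν for X = 0.08427/2 = 0.04214
Smallest n/ν is X → limiting reagent.
n(E) = (3/2) × 0.08427 = 0.1264 mol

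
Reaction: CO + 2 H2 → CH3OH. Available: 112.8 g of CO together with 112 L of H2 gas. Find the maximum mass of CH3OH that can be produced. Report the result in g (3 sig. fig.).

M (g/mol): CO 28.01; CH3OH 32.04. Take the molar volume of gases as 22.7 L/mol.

79.0 g

n(CO) = 112.8 / 28.01 = 4.027 mol
n(H2) = 112.0 / 22.7 = 4.934 mol
n/ν for CO = 4.027/1 = 4.027
n/ν for H2 = 4.934/2 = 2.467
Smallest n/ν is H2 → limiting reagent.
n(CH3OH) = (1/2) × 4.934 = 2.467 mol
mass = 2.467 × 32.04 = 79.04 g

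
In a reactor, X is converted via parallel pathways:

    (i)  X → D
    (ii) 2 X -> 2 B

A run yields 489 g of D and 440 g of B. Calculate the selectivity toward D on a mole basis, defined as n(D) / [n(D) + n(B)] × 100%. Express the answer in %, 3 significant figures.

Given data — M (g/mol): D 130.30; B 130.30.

52.6 %

n(D) = 489 / 130.30 = 3.753 mol
n(B) = 440 / 130.30 = 3.377 mol
selectivity = 3.753/(3.753+3.377) × 100 = 52.64 %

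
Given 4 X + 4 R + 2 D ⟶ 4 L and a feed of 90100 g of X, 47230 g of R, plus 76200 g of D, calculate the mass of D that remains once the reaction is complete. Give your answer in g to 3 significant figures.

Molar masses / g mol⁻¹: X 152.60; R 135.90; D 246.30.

n(X) = 90100 / 152.60 = 590.4 mol
n(R) = 47230 / 135.90 = 347.5 mol
n(D) = 76200 / 246.30 = 309.4 mol
n/ν → X: 147.6, R: 86.88, D: 154.7; R is limiting.
D consumed = (2/4) × 347.5 = 173.8 mol
D remaining = 309.4 − 173.8 = 135.6 mol
mass = 135.6 × 246.30 = 33400 g

33400 g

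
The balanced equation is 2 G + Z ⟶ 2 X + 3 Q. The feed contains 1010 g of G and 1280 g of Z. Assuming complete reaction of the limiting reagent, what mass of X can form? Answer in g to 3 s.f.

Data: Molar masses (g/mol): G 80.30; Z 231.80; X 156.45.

n(G) = 1010 / 80.30 = 12.58 mol
n(Z) = 1280 / 231.80 = 5.522 mol
n/ν → G: 6.290, Z: 5.522; Z is limiting.
n(X) = (2/1) × 5.522 = 11.04 mol
mass = 11.04 × 156.45 = 1727 g

1730 g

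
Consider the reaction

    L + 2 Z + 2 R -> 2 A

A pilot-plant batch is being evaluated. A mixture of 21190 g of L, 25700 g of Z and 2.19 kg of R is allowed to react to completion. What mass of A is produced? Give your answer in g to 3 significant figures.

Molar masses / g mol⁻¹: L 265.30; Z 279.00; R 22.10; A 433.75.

n(L) = 21190 / 265.30 = 79.87 mol
n(Z) = 25700 / 279.00 = 92.11 mol
n(R) = 2.190×1000 / 22.10 = 99.10 mol
n/ν for L = 79.87/1 = 79.87
n/ν for Z = 92.11/2 = 46.06
n/ν for R = 99.10/2 = 49.55
Smallest n/ν is Z → limiting reagent.
n(A) = (2/2) × 92.11 = 92.11 mol
mass = 92.11 × 433.75 = 39950 g

40000 g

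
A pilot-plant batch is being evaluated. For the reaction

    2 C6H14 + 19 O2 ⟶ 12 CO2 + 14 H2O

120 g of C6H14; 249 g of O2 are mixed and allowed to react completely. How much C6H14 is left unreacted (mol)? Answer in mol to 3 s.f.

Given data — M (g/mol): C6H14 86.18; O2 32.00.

0.573 mol

n(C6H14) = 120.0 / 86.18 = 1.392 mol
n(O2) = 249.0 / 32.00 = 7.781 mol
n/ν → C6H14: 0.6960, O2: 0.4095; O2 is limiting.
C6H14 consumed = (2/19) × 7.781 = 0.8191 mol
C6H14 remaining = 1.392 − 0.8191 = 0.5729 mol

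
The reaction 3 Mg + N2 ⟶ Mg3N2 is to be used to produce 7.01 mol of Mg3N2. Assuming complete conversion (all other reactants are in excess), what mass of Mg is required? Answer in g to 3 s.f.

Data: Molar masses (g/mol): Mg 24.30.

n(Mg3N2) = 7.010 mol
n(Mg) = (3/1) × 7.010 = 21.03 mol
mass = 21.03 × 24.30 = 511.0 g

511 g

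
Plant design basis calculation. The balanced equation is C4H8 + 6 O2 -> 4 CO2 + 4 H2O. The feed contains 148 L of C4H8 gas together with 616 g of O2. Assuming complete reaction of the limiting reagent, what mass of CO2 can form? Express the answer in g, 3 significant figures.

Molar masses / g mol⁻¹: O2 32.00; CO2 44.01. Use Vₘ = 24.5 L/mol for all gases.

n(C4H8) = 148.0 / 24.5 = 6.041 mol
n(O2) = 616.0 / 32.00 = 19.25 mol
n/ν for C4H8 = 6.041/1 = 6.041
n/ν for O2 = 19.25/6 = 3.208
Smallest n/ν is O2 → limiting reagent.
n(CO2) = (4/6) × 19.25 = 12.83 mol
mass = 12.83 × 44.01 = 564.6 g

565 g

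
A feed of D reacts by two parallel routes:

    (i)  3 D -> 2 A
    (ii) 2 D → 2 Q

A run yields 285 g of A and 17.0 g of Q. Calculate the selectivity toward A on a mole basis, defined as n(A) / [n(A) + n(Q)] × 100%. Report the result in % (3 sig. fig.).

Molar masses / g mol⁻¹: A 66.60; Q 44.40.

91.8 %

n(A) = 285 / 66.60 = 4.279 mol
n(Q) = 17.0 / 44.40 = 0.3829 mol
selectivity = 4.279/(4.279+0.3829) × 100 = 91.79 %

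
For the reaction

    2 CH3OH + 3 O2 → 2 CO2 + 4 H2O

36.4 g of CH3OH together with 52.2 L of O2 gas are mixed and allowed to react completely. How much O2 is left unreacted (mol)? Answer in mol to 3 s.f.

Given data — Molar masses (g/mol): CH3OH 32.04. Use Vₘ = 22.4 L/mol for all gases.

n(CH3OH) = 36.40 / 32.04 = 1.136 mol
n(O2) = 52.20 / 22.4 = 2.330 mol
n/ν → CH3OH: 0.5680, O2: 0.7767; CH3OH is limiting.
O2 consumed = (3/2) × 1.136 = 1.704 mol
O2 remaining = 2.330 − 1.704 = 0.6260 mol

0.626 mol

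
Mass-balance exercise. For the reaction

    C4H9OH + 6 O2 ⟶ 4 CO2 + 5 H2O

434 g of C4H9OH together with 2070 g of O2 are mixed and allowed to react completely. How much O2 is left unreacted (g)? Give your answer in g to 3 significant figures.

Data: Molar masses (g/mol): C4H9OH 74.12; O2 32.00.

946 g

n(C4H9OH) = 434.0 / 74.12 = 5.855 mol
n(O2) = 2070 / 32.00 = 64.69 mol
n/ν for C4H9OH = 5.855/1 = 5.855
n/ν for O2 = 64.69/6 = 10.78
Smallest n/ν is C4H9OH → limiting reagent.
O2 consumed = (6/1) × 5.855 = 35.13 mol
O2 remaining = 64.69 − 35.13 = 29.56 mol
mass = 29.56 × 32.00 = 945.9 g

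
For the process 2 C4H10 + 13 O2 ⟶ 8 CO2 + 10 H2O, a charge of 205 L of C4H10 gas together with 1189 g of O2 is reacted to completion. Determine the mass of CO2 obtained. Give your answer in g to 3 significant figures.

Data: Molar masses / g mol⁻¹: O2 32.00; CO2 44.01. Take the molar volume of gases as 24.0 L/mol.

1010 g

n(C4H10) = 205.0 / 24.0 = 8.542 mol
n(O2) = 1189 / 32.00 = 37.16 mol
n/ν → C4H10: 4.271, O2: 2.858; O2 is limiting.
n(CO2) = (8/13) × 37.16 = 22.87 mol
mass = 22.87 × 44.01 = 1007 g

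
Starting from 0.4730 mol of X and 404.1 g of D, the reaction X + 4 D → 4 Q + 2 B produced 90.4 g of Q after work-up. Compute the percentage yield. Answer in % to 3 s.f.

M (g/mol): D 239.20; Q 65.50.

n(X) = 0.4730 mol
n(D) = 404.1 / 239.20 = 1.689 mol
n/ν for X = 0.4730/1 = 0.4730
n/ν for D = 1.689/4 = 0.4223
Smallest n/ν is D → limiting reagent.
theoretical n(Q) = (4/4) × 1.689 = 1.689 mol → 110.6 g
% yield = 90.4 / 110.6 × 100 = 81.74 %

81.7 %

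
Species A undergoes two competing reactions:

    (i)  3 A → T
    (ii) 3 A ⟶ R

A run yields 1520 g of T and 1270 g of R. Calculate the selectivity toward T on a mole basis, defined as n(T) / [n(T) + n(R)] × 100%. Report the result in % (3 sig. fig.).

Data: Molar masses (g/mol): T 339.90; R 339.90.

n(T) = 1520 / 339.90 = 4.472 mol
n(R) = 1270 / 339.90 = 3.736 mol
selectivity = 4.472/(4.472+3.736) × 100 = 54.48 %

54.5 %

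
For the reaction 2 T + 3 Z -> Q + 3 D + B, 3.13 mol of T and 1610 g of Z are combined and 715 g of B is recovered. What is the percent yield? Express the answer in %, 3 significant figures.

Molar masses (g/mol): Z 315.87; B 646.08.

n(T) = 3.130 mol
n(Z) = 1610 / 315.87 = 5.097 mol
n/ν for T = 3.130/2 = 1.565
n/ν for Z = 5.097/3 = 1.699
Smallest n/ν is T → limiting reagent.
theoretical n(B) = (1/2) × 3.130 = 1.565 mol → 1011 g
% yield = 715 / 1011 × 100 = 70.72 %

70.7 %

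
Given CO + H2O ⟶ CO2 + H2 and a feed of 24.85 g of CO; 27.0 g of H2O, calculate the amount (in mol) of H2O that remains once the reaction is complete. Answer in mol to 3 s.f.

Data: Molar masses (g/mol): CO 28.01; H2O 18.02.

0.611 mol

n(CO) = 24.85 / 28.01 = 0.8872 mol
n(H2O) = 27.00 / 18.02 = 1.498 mol
n/ν for CO = 0.8872/1 = 0.8872
n/ν for H2O = 1.498/1 = 1.498
Smallest n/ν is CO → limiting reagent.
H2O consumed = (1/1) × 0.8872 = 0.8872 mol
H2O remaining = 1.498 − 0.8872 = 0.6108 mol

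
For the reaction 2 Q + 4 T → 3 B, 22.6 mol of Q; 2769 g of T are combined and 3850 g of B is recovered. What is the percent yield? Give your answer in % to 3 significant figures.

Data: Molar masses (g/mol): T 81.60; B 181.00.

83.6 %

n(Q) = 22.60 mol
n(T) = 2769 / 81.60 = 33.93 mol
n/ν → Q: 11.30, T: 8.483; T is limiting.
theoretical n(B) = (3/4) × 33.93 = 25.45 mol → 4606 g
% yield = 3850 / 4606 × 100 = 83.59 %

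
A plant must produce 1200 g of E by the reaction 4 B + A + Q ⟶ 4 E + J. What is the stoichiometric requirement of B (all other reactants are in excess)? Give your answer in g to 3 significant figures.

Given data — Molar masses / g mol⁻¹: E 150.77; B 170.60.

n(E) = 1200 / 150.77 = 7.959 mol
n(B) = (4/4) × 7.959 = 7.959 mol
mass = 7.959 × 170.60 = 1358 g

1360 g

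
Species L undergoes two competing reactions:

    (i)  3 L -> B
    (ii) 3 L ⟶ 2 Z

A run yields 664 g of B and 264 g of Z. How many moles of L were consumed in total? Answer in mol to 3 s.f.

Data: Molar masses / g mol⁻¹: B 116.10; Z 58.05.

n(B) = 664 / 116.10 = 5.719 mol
n(Z) = 264 / 58.05 = 4.548 mol
n(L) via (i) = (3/1)×5.719 = 17.16 mol
n(L) via (ii) = (3/2)×4.548 = 6.822 mol
total n(L) = 17.16 + 6.822 = 23.98 mol

24.0 mol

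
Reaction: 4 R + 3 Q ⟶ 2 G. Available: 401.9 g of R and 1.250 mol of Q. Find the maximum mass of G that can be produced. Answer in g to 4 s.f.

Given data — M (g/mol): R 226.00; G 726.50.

n(R) = 401.9 / 226.00 = 1.778 mol
n(Q) = 1.250 mol
n/ν for R = 1.778/4 = 0.4445
n/ν for Q = 1.250/3 = 0.4167
Smallest n/ν is Q → limiting reagent.
n(G) = (2/3) × 1.250 = 0.8333 mol
mass = 0.8333 × 726.50 = 605.4 g

605.4 g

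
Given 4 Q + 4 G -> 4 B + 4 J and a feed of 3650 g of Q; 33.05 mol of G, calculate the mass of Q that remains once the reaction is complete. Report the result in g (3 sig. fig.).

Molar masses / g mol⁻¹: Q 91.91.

n(Q) = 3650 / 91.91 = 39.71 mol
n(G) = 33.05 mol
n/ν → Q: 9.928, G: 8.263; G is limiting.
Q consumed = (4/4) × 33.05 = 33.05 mol
Q remaining = 39.71 − 33.05 = 6.660 mol
mass = 6.660 × 91.91 = 612.1 g

612 g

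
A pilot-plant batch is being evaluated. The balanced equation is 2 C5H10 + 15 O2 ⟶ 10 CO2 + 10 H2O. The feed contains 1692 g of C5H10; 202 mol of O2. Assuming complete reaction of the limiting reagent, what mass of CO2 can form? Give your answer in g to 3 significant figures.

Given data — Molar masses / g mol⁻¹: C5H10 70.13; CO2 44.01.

n(C5H10) = 1692 / 70.13 = 24.13 mol
n(O2) = 202.0 mol
n/ν for C5H10 = 24.13/2 = 12.07
n/ν for O2 = 202.0/15 = 13.47
Smallest n/ν is C5H10 → limiting reagent.
n(CO2) = (10/2) × 24.13 = 120.7 mol
mass = 120.7 × 44.01 = 5312 g

5310 g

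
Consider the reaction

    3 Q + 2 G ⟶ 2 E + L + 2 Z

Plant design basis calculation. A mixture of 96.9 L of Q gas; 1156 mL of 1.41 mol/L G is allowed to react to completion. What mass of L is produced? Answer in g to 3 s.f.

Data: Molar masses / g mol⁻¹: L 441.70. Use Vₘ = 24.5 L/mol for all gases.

360 g

n(Q) = 96.90 / 24.5 = 3.955 mol
n(G) = 1.41 × 1156/1000 = 1.630 mol
n/ν → Q: 1.318, G: 0.8150; G is limiting.
n(L) = (1/2) × 1.630 = 0.8150 mol
mass = 0.8150 × 441.70 = 360.0 g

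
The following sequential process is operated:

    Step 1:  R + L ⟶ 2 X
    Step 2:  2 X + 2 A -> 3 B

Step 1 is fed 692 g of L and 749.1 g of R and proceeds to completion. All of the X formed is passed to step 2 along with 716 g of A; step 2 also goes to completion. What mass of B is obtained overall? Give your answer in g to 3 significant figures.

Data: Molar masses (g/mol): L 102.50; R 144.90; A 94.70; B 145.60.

1650 g

Step 1:
n(L) = 692.0 / 102.50 = 6.751 mol
n(R) = 749.1 / 144.90 = 5.170 mol
n/ν for L = 6.751/1 = 6.751
n/ν for R = 5.170/1 = 5.170
Smallest n/ν is R → limiting reagent.
n(X) produced = (2/1) × 5.170 = 10.34 mol
Step 2:
n(X) available = 10.34 mol
n(A) = 716.0 / 94.70 = 7.561 mol
n/ν for X = 10.34/2 = 5.170
n/ν for A = 7.561/2 = 3.781
Smallest n/ν is A → limiting reagent.
n(B) = (3/2) × 7.561 = 11.34 mol
mass = 11.34 × 145.60 = 1651 g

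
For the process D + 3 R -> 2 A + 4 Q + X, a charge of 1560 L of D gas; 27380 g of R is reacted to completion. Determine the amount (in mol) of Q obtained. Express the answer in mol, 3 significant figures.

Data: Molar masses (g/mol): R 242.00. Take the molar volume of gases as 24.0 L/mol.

n(D) = 1560 / 24.0 = 65.00 mol
n(R) = 27380 / 242.00 = 113.1 mol
n/ν for D = 65.00/1 = 65.00
n/ν for R = 113.1/3 = 37.70
Smallest n/ν is R → limiting reagent.
n(Q) = (4/3) × 113.1 = 150.8 mol

151 mol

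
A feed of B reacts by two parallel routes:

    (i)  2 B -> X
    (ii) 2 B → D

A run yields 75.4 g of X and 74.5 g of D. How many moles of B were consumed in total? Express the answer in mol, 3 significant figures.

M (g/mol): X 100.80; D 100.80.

2.97 mol

n(X) = 75.4 / 100.80 = 0.7480 mol
n(D) = 74.5 / 100.80 = 0.7391 mol
n(B) via (i) = (2/1)×0.7480 = 1.496 mol
n(B) via (ii) = (2/1)×0.7391 = 1.478 mol
total n(B) = 1.496 + 1.478 = 2.974 mol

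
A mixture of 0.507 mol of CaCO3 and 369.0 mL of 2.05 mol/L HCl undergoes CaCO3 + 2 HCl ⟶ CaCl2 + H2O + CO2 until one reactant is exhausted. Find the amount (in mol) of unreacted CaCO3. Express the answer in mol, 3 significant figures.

0.129 mol

n(CaCO3) = 0.5070 mol
n(HCl) = 2.05 × 369.0/1000 = 0.7565 mol
n/ν for CaCO3 = 0.5070/1 = 0.5070
n/ν for HCl = 0.7565/2 = 0.3783
Smallest n/ν is HCl → limiting reagent.
CaCO3 consumed = (1/2) × 0.7565 = 0.3783 mol
CaCO3 remaining = 0.5070 − 0.3783 = 0.1287 mol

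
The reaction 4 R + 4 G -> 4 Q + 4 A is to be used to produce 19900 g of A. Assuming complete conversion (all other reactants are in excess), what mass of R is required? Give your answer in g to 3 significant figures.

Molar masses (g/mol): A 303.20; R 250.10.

n(A) = 19900 / 303.20 = 65.63 mol
n(R) = (4/4) × 65.63 = 65.63 mol
mass = 65.63 × 250.10 = 16410 g

16400 g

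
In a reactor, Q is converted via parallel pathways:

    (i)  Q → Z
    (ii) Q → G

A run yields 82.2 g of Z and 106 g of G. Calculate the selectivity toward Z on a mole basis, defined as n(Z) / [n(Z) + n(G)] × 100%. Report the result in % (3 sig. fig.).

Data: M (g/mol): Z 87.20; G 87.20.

n(Z) = 82.2 / 87.20 = 0.9427 mol
n(G) = 106 / 87.20 = 1.216 mol
selectivity = 0.9427/(0.9427+1.216) × 100 = 43.67 %

43.7 %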